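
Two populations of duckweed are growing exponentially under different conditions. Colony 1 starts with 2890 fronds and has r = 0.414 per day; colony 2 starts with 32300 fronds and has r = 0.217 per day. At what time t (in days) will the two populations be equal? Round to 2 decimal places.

Set 2890·e^(0.414t) = 32300·e^(0.217t).
e^((0.414 − 0.217)t) = 32300/2890 → e^(0.197·t) = 11.176.
0.197·t = ln(11.176) = 2.4138, so t = 2.4138/0.197 = 12.253.

12.25 days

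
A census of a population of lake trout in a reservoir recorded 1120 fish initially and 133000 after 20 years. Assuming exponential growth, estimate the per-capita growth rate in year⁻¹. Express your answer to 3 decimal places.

0.239 per year

From N(t) = N₀·e^(rt): e^(r·20) = 133000/1120 = 118.75.
r·20 = ln(118.75) = 4.777, so r = 4.777/20 = 0.23885.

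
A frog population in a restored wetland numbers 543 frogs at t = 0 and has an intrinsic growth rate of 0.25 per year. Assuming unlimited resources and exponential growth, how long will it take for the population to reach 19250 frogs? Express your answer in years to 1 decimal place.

Set N₀·e^(rt) = 19250: e^(0.25·t) = 19250/543 = 35.451.
0.25·t = ln(35.451) = 3.5682, so t = 3.5682/0.25 = 14.273.

14.3 years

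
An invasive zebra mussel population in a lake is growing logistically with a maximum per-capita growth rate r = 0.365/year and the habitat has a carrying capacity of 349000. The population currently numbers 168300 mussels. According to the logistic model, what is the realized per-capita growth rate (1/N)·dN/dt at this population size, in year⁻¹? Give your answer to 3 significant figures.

0.189 per year

(1/N)·dN/dt = r(1 − N/K) = 0.365 × (1 − 168300/349000).
= 0.365 × 0.51777 = 0.18898.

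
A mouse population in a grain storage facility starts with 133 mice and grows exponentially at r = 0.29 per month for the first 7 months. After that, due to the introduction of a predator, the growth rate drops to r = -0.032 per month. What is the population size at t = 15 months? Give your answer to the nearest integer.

Phase 1: N(7) = 133·e^(0.29×7) = 133·e^2.03 = 1012.67.
Phase 2 runs for 15 − 7 = 8 months at r = -0.032.
N(15) = 1012.67·e^(-0.032×8) = 1012.67·e^-0.256 = 783.953.

784 mice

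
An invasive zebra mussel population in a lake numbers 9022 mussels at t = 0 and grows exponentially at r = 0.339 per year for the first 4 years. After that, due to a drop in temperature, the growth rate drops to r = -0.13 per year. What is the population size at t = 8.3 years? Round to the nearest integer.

Phase 1: N(4) = 9022·e^(0.339×4) = 9022·e^1.356 = 35011.1.
Phase 2 runs for 8.3 − 4 = 4.3 years at r = -0.13.
N(8.3) = 35011.1·e^(-0.13×4.3) = 35011.1·e^-0.559 = 20018.7.

20019 mussels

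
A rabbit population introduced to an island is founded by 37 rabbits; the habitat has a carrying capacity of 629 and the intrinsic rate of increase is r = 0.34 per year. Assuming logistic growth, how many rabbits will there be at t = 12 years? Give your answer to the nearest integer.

A = (K − N₀)/N₀ = (629 − 37)/37 = 16.
N(t) = K/(1 + A·e^(−rt)) = 629/(1 + 16×e^(−0.34×12)).
e^(−4.08) = 0.016907; denominator = 1 + 16×0.016907 = 1.2705.
N = 629/1.2705 = 495.073.

495 rabbits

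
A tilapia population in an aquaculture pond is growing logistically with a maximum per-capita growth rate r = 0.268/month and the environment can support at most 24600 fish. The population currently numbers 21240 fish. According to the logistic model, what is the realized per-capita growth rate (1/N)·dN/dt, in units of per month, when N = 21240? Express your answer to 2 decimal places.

0.04 per month

(1/N)·dN/dt = r(1 − N/K) = 0.268 × (1 − 21240/24600).
= 0.268 × 0.13659 = 0.036605.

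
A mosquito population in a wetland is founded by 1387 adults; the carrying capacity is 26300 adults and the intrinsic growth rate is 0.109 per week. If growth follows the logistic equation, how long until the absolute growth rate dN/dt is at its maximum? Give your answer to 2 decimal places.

Logistic growth is fastest at N = K/2 = 13150.
A = (K − N₀)/N₀ = 17.962. Set K/(1 + A·e^(−rt)) = K/2 → A·e^(−rt) = 1.
e^(−0.109t) = 1/17.962 = 0.0556737, so t = ln(17.962)/0.109 = 2.8882/0.109 = 26.498.

26.50 weeks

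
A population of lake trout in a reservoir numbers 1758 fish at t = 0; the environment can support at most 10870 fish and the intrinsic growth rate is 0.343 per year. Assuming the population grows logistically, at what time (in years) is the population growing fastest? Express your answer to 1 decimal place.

4.8 years

Logistic growth is fastest at N = K/2 = 5435.
A = (K − N₀)/N₀ = 5.1832. Set K/(1 + A·e^(−rt)) = K/2 → A·e^(−rt) = 1.
e^(−0.343t) = 1/5.1832 = 0.192932, so t = ln(5.1832)/0.343 = 1.6454/0.343 = 4.7971.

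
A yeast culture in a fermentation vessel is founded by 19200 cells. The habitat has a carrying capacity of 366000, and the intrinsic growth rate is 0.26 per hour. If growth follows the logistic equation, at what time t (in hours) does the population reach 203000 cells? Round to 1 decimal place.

12.0 hours

A = (K − N₀)/N₀ = (366000 − 19200)/19200 = 18.062.
Solve 366000/(1 + 18.062·e^(−0.26t)) = 203000: 1 + 18.062·e^(−0.26t) = 1.803, so e^(−0.26t) = 0.0444543.
−0.26·t = ln(0.0444543) = -3.1133, so t = 3.1133/0.26 = 11.974.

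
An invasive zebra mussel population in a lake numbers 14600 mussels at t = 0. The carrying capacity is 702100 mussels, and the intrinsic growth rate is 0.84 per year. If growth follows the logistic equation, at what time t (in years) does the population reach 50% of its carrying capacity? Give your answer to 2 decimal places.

4.59 years

A = (K − N₀)/N₀ = (702100 − 14600)/14600 = 47.089.
Solve 702100/(1 + 47.089·e^(−0.84t)) = 351050: 1 + 47.089·e^(−0.84t) = 2, so e^(−0.84t) = 0.0212364.
−0.84·t = ln(0.0212364) = -3.852, so t = 3.852/0.84 = 4.5858.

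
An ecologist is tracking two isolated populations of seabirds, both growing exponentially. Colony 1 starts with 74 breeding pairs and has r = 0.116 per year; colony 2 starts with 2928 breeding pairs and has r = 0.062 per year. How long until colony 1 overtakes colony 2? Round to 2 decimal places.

68.11 years

Set 74·e^(0.116t) = 2928·e^(0.062t).
e^((0.116 − 0.062)t) = 2928/74 → e^(0.054·t) = 39.568.
0.054·t = ln(39.568) = 3.678, so t = 3.678/0.054 = 68.111.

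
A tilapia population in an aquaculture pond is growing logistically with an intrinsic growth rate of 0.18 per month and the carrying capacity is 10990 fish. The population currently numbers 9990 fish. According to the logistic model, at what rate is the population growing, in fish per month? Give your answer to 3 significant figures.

164 fish per month

dN/dt = rN(1 − N/K) = 0.18 × 9990 × (1 − 9990/10990).
1 − 9990/10990 = 0.090992; dN/dt = 0.18 × 9990 × 0.090992 = 163.62.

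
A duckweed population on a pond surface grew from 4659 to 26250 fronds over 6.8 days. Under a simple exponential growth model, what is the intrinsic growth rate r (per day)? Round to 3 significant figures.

From N(t) = N₀·e^(rt): e^(r·6.8) = 26250/4659 = 5.6343.
r·6.8 = ln(5.6343) = 1.7289, so r = 1.7289/6.8 = 0.25424.

0.254 per day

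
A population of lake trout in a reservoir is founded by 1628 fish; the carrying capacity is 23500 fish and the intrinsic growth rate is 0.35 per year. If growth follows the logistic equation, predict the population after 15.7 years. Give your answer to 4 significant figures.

A = (K − N₀)/N₀ = (23500 − 1628)/1628 = 13.435.
N(t) = K/(1 + A·e^(−rt)) = 23500/(1 + 13.435×e^(−0.35×15.7)).
e^(−5.495) = 0.0041073; denominator = 1 + 13.435×0.0041073 = 1.0552.
N = 23500/1.0552 = 22271.1.

22270 fish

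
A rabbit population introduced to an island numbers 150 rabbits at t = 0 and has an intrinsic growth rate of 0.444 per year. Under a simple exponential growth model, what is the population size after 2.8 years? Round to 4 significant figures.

520.0 rabbits

N(t) = N₀·e^(rt) = 150 × e^(0.444×2.8) = 150 × e^1.243.
e^1.243 ≈ 3.4667, so N ≈ 150 × 3.4667 = 520.003.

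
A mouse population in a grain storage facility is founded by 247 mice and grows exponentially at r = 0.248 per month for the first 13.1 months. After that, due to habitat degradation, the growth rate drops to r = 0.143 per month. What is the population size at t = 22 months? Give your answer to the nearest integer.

Phase 1: N(13.1) = 247·e^(0.248×13.1) = 247·e^3.249 = 6362.57.
Phase 2 runs for 22 − 13.1 = 8.9 months at r = 0.143.
N(22) = 6362.57·e^(0.143×8.9) = 6362.57·e^1.273 = 22717.4.

22717 mice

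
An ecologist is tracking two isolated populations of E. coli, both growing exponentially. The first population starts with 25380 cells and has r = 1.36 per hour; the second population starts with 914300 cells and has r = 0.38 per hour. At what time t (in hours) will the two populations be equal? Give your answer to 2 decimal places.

Set 25380·e^(1.36t) = 914300·e^(0.38t).
e^((1.36 − 0.38)t) = 914300/25380 → e^(0.98·t) = 36.024.
0.98·t = ln(36.024) = 3.5842, so t = 3.5842/0.98 = 3.6573.

3.66 hours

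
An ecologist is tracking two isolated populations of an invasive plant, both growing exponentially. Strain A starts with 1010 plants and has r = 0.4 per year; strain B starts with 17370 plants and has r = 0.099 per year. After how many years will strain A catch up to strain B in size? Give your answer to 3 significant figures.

Set 1010·e^(0.4t) = 17370·e^(0.099t).
e^((0.4 − 0.099)t) = 17370/1010 → e^(0.301·t) = 17.198.
0.301·t = ln(17.198) = 2.8448, so t = 2.8448/0.301 = 9.4511.

9.45 years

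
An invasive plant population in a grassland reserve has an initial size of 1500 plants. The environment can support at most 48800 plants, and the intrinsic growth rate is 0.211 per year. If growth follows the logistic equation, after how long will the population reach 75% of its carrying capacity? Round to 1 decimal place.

21.6 years

A = (K − N₀)/N₀ = (48800 − 1500)/1500 = 31.533.
Solve 48800/(1 + 31.533·e^(−0.211t)) = 36600: 1 + 31.533·e^(−0.211t) = 1.3333, so e^(−0.211t) = 0.0105708.
−0.211·t = ln(0.0105708) = -4.5497, so t = 4.5497/0.211 = 21.562.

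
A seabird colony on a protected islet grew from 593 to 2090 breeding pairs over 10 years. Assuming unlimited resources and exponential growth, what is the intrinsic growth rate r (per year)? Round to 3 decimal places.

From N(t) = N₀·e^(rt): e^(r·10) = 2090/593 = 3.5245.
r·10 = ln(3.5245) = 1.2597, so r = 1.2597/10 = 0.12597.

0.126 per year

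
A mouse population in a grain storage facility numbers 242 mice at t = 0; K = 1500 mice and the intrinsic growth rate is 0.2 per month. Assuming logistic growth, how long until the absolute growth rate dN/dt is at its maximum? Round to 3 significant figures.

Logistic growth is fastest at N = K/2 = 750.
A = (K − N₀)/N₀ = 5.1983. Set K/(1 + A·e^(−rt)) = K/2 → A·e^(−rt) = 1.
e^(−0.2t) = 1/5.1983 = 0.192369, so t = ln(5.1983)/0.2 = 1.6483/0.2 = 8.2417.

8.24 months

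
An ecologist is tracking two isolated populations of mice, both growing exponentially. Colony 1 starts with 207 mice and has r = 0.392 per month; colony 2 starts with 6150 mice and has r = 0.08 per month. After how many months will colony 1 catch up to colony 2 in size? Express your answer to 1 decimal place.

10.9 months

Set 207·e^(0.392t) = 6150·e^(0.08t).
e^((0.392 − 0.08)t) = 6150/207 → e^(0.312·t) = 29.71.
0.312·t = ln(29.71) = 3.3915, so t = 3.3915/0.312 = 10.87.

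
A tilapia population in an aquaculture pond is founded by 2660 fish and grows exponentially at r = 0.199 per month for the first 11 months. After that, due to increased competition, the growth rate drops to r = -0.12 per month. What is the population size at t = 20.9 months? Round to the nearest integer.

Phase 1: N(11) = 2660·e^(0.199×11) = 2660·e^2.189 = 23743.9.
Phase 2 runs for 20.9 − 11 = 9.9 months at r = -0.12.
N(20.9) = 23743.9·e^(-0.12×9.9) = 23743.9·e^-1.188 = 7237.86.

7238 fish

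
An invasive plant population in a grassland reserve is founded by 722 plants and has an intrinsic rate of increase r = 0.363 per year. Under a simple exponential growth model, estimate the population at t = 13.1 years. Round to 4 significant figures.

N(t) = N₀·e^(rt) = 722 × e^(0.363×13.1) = 722 × e^4.755.
e^4.755 ≈ 116.2, so N ≈ 722 × 116.2 = 83895.3.

83900 plants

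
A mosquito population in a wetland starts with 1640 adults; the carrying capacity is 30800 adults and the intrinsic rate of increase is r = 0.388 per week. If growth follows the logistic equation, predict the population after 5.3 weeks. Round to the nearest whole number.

A = (K − N₀)/N₀ = (30800 − 1640)/1640 = 17.78.
N(t) = K/(1 + A·e^(−rt)) = 30800/(1 + 17.78×e^(−0.388×5.3)).
e^(−2.056) = 0.12791; denominator = 1 + 17.78×0.12791 = 3.2744.
N = 30800/3.2744 = 9406.4.

9406 adults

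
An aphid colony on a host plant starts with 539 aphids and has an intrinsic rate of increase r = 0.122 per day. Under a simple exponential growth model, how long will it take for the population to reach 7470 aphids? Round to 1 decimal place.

21.5 days

Set N₀·e^(rt) = 7470: e^(0.122·t) = 7470/539 = 13.859.
0.122·t = ln(13.859) = 2.6289, so t = 2.6289/0.122 = 21.549.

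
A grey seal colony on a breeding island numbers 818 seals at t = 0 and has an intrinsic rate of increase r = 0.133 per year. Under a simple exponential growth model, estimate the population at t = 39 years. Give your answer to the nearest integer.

N(t) = N₀·e^(rt) = 818 × e^(0.133×39) = 818 × e^5.187.
e^5.187 ≈ 178.93, so N ≈ 818 × 178.93 = 146366.

146366 seals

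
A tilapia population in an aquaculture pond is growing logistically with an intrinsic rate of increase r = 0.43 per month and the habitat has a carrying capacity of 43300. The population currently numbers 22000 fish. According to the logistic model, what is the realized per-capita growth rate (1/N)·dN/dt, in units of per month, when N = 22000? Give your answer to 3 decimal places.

(1/N)·dN/dt = r(1 − N/K) = 0.43 × (1 − 22000/43300).
= 0.43 × 0.49192 = 0.21152.

0.212 per month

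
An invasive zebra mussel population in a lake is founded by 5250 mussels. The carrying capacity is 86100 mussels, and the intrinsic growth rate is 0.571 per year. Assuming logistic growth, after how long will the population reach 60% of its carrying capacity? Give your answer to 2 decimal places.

5.50 years

A = (K − N₀)/N₀ = (86100 − 5250)/5250 = 15.4.
Solve 86100/(1 + 15.4·e^(−0.571t)) = 51660: 1 + 15.4·e^(−0.571t) = 1.6667, so e^(−0.571t) = 0.04329.
−0.571·t = ln(0.04329) = -3.1398, so t = 3.1398/0.571 = 5.4988.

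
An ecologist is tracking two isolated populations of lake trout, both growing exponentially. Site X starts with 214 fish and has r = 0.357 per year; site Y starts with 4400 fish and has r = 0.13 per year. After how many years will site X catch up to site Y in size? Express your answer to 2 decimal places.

Set 214·e^(0.357t) = 4400·e^(0.13t).
e^((0.357 − 0.13)t) = 4400/214 → e^(0.227·t) = 20.561.
0.227·t = ln(20.561) = 3.0234, so t = 3.0234/0.227 = 13.319.

13.32 years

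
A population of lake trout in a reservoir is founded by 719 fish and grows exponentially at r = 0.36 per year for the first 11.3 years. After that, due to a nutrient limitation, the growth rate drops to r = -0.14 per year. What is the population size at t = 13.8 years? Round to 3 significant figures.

Phase 1: N(11.3) = 719·e^(0.36×11.3) = 719·e^4.068 = 42018.3.
Phase 2 runs for 13.8 − 11.3 = 2.5 years at r = -0.14.
N(13.8) = 42018.3·e^(-0.14×2.5) = 42018.3·e^-0.35 = 29609.8.

29600 fish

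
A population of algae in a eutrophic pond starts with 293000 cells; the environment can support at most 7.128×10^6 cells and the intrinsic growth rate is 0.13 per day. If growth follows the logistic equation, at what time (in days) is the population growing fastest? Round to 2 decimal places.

Logistic growth is fastest at N = K/2 = 3.564×10^6.
A = (K − N₀)/N₀ = 23.328. Set K/(1 + A·e^(−rt)) = K/2 → A·e^(−rt) = 1.
e^(−0.13t) = 1/23.328 = 0.0428676, so t = ln(23.328)/0.13 = 3.1496/0.13 = 24.228.

24.23 days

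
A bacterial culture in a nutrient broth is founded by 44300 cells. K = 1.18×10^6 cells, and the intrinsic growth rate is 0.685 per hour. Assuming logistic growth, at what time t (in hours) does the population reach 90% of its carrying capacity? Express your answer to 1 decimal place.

A = (K − N₀)/N₀ = (1.18×10^6 − 44300)/44300 = 25.637.
Solve 1.18×10^6/(1 + 25.637·e^(−0.685t)) = 1.062×10^6: 1 + 25.637·e^(−0.685t) = 1.1111, so e^(−0.685t) = 0.00433409.
−0.685·t = ln(0.00433409) = -5.4412, so t = 5.4412/0.685 = 7.9434.

7.9 hours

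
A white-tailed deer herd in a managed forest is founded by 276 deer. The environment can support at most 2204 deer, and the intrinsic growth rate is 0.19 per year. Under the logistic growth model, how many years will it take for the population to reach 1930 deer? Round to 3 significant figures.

20.5 years

A = (K − N₀)/N₀ = (2204 − 276)/276 = 6.9855.
Solve 2204/(1 + 6.9855·e^(−0.19t)) = 1930: 1 + 6.9855·e^(−0.19t) = 1.142, so e^(−0.19t) = 0.0203234.
−0.19·t = ln(0.0203234) = -3.896, so t = 3.896/0.19 = 20.505.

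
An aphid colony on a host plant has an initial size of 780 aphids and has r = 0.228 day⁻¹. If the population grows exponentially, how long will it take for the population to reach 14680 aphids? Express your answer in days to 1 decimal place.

Set N₀·e^(rt) = 14680: e^(0.228·t) = 14680/780 = 18.821.
0.228·t = ln(18.821) = 2.9349, so t = 2.9349/0.228 = 12.873.

12.9 days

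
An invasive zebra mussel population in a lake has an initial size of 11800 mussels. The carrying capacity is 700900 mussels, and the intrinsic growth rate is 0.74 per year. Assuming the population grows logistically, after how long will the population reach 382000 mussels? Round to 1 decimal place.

A = (K − N₀)/N₀ = (700900 − 11800)/11800 = 58.398.
Solve 700900/(1 + 58.398·e^(−0.74t)) = 382000: 1 + 58.398·e^(−0.74t) = 1.8348, so e^(−0.74t) = 0.0142952.
−0.74·t = ln(0.0142952) = -4.2478, so t = 4.2478/0.74 = 5.7403.

5.7 years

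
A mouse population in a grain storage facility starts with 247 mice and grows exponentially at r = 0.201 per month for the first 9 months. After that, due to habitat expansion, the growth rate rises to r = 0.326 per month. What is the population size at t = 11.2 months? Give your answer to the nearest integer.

3089 mice

Phase 1: N(9) = 247·e^(0.201×9) = 247·e^1.809 = 1507.77.
Phase 2 runs for 11.2 − 9 = 2.2 months at r = 0.326.
N(11.2) = 1507.77·e^(0.326×2.2) = 1507.77·e^0.7172 = 3088.96.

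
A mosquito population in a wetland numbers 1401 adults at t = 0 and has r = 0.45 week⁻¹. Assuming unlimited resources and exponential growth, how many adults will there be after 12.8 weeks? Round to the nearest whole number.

N(t) = N₀·e^(rt) = 1401 × e^(0.45×12.8) = 1401 × e^5.76.
e^5.76 ≈ 317.35, so N ≈ 1401 × 317.35 = 444605.

444605 adults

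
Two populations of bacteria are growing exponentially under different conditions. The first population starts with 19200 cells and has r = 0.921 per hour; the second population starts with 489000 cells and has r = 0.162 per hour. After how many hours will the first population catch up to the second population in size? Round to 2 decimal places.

Set 19200·e^(0.921t) = 489000·e^(0.162t).
e^((0.921 − 0.162)t) = 489000/19200 → e^(0.759·t) = 25.469.
0.759·t = ln(25.469) = 3.2375, so t = 3.2375/0.759 = 4.2654.

4.27 hours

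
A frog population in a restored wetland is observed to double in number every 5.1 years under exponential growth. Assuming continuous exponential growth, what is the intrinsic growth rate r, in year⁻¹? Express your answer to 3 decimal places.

r = ln(2)/t_d = 0.6931/5.1 = 0.13591.

0.136 per year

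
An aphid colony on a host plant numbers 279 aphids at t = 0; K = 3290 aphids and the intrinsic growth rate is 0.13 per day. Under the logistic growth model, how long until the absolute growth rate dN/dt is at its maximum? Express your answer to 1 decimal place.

Logistic growth is fastest at N = K/2 = 1645.
A = (K − N₀)/N₀ = 10.792. Set K/(1 + A·e^(−rt)) = K/2 → A·e^(−rt) = 1.
e^(−0.13t) = 1/10.792 = 0.0926602, so t = ln(10.792)/0.13 = 2.3788/0.13 = 18.299.

18.3 days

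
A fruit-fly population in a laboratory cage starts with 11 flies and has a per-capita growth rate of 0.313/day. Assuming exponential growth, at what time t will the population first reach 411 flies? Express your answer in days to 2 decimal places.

11.57 days

Set N₀·e^(rt) = 411: e^(0.313·t) = 411/11 = 37.364.
0.313·t = ln(37.364) = 3.6207, so t = 3.6207/0.313 = 11.568.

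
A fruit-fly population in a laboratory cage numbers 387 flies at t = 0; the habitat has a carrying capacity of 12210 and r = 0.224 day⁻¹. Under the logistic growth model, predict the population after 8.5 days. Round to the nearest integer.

2200 flies

A = (K − N₀)/N₀ = (12210 − 387)/387 = 30.55.
N(t) = K/(1 + A·e^(−rt)) = 12210/(1 + 30.55×e^(−0.224×8.5)).
e^(−1.904) = 0.14897; denominator = 1 + 30.55×0.14897 = 5.5511.
N = 12210/5.5511 = 2199.55.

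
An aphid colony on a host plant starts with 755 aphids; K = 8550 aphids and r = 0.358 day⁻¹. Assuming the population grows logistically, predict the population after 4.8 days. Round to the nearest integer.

A = (K − N₀)/N₀ = (8550 − 755)/755 = 10.325.
N(t) = K/(1 + A·e^(−rt)) = 8550/(1 + 10.325×e^(−0.358×4.8)).
e^(−1.718) = 0.17935; denominator = 1 + 10.325×0.17935 = 2.8517.
N = 8550/2.8517 = 2998.18.

2998 aphids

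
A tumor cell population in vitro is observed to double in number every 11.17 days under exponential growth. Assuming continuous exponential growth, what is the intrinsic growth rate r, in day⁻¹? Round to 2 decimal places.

0.06 per day

r = ln(2)/t_d = 0.6931/11.17 = 0.062054.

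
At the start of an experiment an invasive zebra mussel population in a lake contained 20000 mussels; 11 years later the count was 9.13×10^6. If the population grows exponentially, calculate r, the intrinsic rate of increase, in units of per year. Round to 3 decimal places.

From N(t) = N₀·e^(rt): e^(r·11) = 9.13×10^6/20000 = 456.5.
r·11 = ln(456.5) = 6.1236, so r = 6.1236/11 = 0.55669.

0.557 per year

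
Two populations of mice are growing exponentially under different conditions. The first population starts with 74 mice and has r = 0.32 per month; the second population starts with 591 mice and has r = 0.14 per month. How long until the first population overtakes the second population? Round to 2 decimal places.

Set 74·e^(0.32t) = 591·e^(0.14t).
e^((0.32 − 0.14)t) = 591/74 → e^(0.18·t) = 7.9865.
0.18·t = ln(7.9865) = 2.0778, so t = 2.0778/0.18 = 11.543.

11.54 months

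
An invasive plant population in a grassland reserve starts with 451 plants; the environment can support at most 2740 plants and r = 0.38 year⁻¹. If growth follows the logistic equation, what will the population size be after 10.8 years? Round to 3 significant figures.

2530 plants

A = (K − N₀)/N₀ = (2740 − 451)/451 = 5.0754.
N(t) = K/(1 + A·e^(−rt)) = 2740/(1 + 5.0754×e^(−0.38×10.8)).
e^(−4.104) = 0.016507; denominator = 1 + 5.0754×0.016507 = 1.0838.
N = 2740/1.0838 = 2528.2.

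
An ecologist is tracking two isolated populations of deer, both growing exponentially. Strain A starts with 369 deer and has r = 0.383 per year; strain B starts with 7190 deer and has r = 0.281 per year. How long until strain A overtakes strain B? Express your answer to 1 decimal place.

Set 369·e^(0.383t) = 7190·e^(0.281t).
e^((0.383 − 0.281)t) = 7190/369 → e^(0.102·t) = 19.485.
0.102·t = ln(19.485) = 2.9696, so t = 2.9696/0.102 = 29.114.

29.1 years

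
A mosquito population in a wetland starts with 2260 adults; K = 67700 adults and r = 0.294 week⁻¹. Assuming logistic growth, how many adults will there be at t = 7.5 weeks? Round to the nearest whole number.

A = (K − N₀)/N₀ = (67700 − 2260)/2260 = 28.956.
N(t) = K/(1 + A·e^(−rt)) = 67700/(1 + 28.956×e^(−0.294×7.5)).
e^(−2.205) = 0.11025; denominator = 1 + 28.956×0.11025 = 4.1924.
N = 67700/4.1924 = 16148.3.

16148 adults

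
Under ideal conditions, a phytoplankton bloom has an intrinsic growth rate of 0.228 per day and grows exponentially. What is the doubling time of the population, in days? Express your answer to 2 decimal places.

3.04 days

Doubling time t_d = ln(2)/r = 0.6931/0.228 = 3.0401.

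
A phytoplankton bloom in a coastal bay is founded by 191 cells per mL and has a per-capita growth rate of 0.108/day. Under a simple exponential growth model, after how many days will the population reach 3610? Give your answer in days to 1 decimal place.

Set N₀·e^(rt) = 3610: e^(0.108·t) = 3610/191 = 18.901.
0.108·t = ln(18.901) = 2.9392, so t = 2.9392/0.108 = 27.215.

27.2 days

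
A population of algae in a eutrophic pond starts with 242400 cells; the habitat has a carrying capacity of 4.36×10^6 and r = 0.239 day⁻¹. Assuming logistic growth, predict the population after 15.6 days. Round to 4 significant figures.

3096000 cells

A = (K − N₀)/N₀ = (4.36×10^6 − 242400)/242400 = 16.987.
N(t) = K/(1 + A·e^(−rt)) = 4.36×10^6/(1 + 16.987×e^(−0.239×15.6)).
e^(−3.728) = 0.024031; denominator = 1 + 16.987×0.024031 = 1.4082.
N = 4.36×10^6/1.4082 = 3.09612×10^6.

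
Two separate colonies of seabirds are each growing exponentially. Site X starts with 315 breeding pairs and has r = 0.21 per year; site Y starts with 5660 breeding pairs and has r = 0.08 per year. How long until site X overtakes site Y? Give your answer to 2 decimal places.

Set 315·e^(0.21t) = 5660·e^(0.08t).
e^((0.21 − 0.08)t) = 5660/315 → e^(0.13·t) = 17.968.
0.13·t = ln(17.968) = 2.8886, so t = 2.8886/0.13 = 22.22.

22.22 years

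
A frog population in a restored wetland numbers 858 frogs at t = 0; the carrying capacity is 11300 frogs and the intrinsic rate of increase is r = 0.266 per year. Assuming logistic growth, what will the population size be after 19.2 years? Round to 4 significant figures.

10520 frogs

A = (K − N₀)/N₀ = (11300 − 858)/858 = 12.17.
N(t) = K/(1 + A·e^(−rt)) = 11300/(1 + 12.17×e^(−0.266×19.2)).
e^(−5.107) = 0.006053; denominator = 1 + 12.17×0.006053 = 1.0737.
N = 11300/1.0737 = 10524.7.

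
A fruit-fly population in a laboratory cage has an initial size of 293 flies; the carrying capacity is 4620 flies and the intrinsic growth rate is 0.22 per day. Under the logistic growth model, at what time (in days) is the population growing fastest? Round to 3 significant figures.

12.2 days

Logistic growth is fastest at N = K/2 = 2310.
A = (K − N₀)/N₀ = 14.768. Set K/(1 + A·e^(−rt)) = K/2 → A·e^(−rt) = 1.
e^(−0.22t) = 1/14.768 = 0.0677144, so t = ln(14.768)/0.22 = 2.6925/0.22 = 12.238.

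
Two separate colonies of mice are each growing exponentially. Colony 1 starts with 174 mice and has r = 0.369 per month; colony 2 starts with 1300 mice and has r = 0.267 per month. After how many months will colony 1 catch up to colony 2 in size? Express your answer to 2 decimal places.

Set 174·e^(0.369t) = 1300·e^(0.267t).
e^((0.369 − 0.267)t) = 1300/174 → e^(0.102·t) = 7.4713.
0.102·t = ln(7.4713) = 2.0111, so t = 2.0111/0.102 = 19.716.

19.72 months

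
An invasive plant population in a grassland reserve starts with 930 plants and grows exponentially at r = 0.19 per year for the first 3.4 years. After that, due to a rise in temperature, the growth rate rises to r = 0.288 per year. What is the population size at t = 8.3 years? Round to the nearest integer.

7276 plants

Phase 1: N(3.4) = 930·e^(0.19×3.4) = 930·e^0.646 = 1774.34.
Phase 2 runs for 8.3 − 3.4 = 4.9 years at r = 0.288.
N(8.3) = 1774.34·e^(0.288×4.9) = 1774.34·e^1.411 = 7276.35.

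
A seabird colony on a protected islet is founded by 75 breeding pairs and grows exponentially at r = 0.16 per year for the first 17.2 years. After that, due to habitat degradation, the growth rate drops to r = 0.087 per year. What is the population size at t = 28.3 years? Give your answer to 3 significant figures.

3090 breeding pairs

Phase 1: N(17.2) = 75·e^(0.16×17.2) = 75·e^2.752 = 1175.55.
Phase 2 runs for 28.3 − 17.2 = 11.1 years at r = 0.087.
N(28.3) = 1175.55·e^(0.087×11.1) = 1175.55·e^0.9657 = 3087.72.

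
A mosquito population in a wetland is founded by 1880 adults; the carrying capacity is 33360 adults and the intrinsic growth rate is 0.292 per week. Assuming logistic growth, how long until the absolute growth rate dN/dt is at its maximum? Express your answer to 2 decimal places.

Logistic growth is fastest at N = K/2 = 16680.
A = (K − N₀)/N₀ = 16.745. Set K/(1 + A·e^(−rt)) = K/2 → A·e^(−rt) = 1.
e^(−0.292t) = 1/16.745 = 0.0597205, so t = ln(16.745)/0.292 = 2.8181/0.292 = 9.651.

9.65 weeks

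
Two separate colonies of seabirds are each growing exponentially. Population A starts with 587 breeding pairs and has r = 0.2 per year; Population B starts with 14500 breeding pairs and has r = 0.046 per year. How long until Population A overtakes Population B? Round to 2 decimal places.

Set 587·e^(0.2t) = 14500·e^(0.046t).
e^((0.2 − 0.046)t) = 14500/587 → e^(0.154·t) = 24.702.
0.154·t = ln(24.702) = 3.2069, so t = 3.2069/0.154 = 20.824.

20.82 years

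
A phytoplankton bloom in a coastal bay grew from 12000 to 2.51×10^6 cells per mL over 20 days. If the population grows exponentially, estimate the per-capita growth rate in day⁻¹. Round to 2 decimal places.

0.27 per day

From N(t) = N₀·e^(rt): e^(r·20) = 2.51×10^6/12000 = 209.17.
r·20 = ln(209.17) = 5.3431, so r = 5.3431/20 = 0.26716.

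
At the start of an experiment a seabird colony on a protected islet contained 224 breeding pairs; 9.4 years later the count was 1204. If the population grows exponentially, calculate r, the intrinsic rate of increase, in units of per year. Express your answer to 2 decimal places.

0.18 per year

From N(t) = N₀·e^(rt): e^(r·9.4) = 1204/224 = 5.375.
r·9.4 = ln(5.375) = 1.6818, so r = 1.6818/9.4 = 0.17891.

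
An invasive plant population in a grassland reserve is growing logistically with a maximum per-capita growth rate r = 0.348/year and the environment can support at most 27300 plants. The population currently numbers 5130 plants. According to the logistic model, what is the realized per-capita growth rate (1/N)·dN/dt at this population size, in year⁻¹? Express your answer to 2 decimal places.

0.28 per year

(1/N)·dN/dt = r(1 − N/K) = 0.348 × (1 − 5130/27300).
= 0.348 × 0.81209 = 0.28261.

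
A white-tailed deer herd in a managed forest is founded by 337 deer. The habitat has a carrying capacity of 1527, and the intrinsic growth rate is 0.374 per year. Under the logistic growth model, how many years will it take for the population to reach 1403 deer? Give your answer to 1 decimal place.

9.9 years

A = (K − N₀)/N₀ = (1527 − 337)/337 = 3.5312.
Solve 1527/(1 + 3.5312·e^(−0.374t)) = 1403: 1 + 3.5312·e^(−0.374t) = 1.0884, so e^(−0.374t) = 0.0250292.
−0.374·t = ln(0.0250292) = -3.6877, so t = 3.6877/0.374 = 9.8602.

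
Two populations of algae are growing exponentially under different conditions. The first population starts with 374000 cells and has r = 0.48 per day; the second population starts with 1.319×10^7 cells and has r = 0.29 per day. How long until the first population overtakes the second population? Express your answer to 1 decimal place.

Set 374000·e^(0.48t) = 1.319×10^7·e^(0.29t).
e^((0.48 − 0.29)t) = 1.319×10^7/374000 → e^(0.19·t) = 35.267.
0.19·t = ln(35.267) = 3.563, so t = 3.563/0.19 = 18.752.

18.8 days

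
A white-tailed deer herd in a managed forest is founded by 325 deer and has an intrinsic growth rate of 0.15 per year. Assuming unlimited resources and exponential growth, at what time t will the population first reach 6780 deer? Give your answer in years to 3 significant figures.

Set N₀·e^(rt) = 6780: e^(0.15·t) = 6780/325 = 20.862.
0.15·t = ln(20.862) = 3.0379, so t = 3.0379/0.15 = 20.253.

20.3 years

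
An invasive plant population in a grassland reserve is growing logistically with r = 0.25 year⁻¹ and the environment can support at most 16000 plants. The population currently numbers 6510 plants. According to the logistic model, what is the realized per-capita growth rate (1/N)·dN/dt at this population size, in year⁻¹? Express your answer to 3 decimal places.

(1/N)·dN/dt = r(1 − N/K) = 0.25 × (1 − 6510/16000).
= 0.25 × 0.59313 = 0.14828.

0.148 per year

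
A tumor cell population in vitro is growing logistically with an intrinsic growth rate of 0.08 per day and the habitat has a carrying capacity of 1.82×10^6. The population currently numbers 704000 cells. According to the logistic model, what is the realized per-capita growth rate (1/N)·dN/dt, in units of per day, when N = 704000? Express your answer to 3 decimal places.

0.049 per day

(1/N)·dN/dt = r(1 − N/K) = 0.08 × (1 − 704000/1.82×10^6).
= 0.08 × 0.61319 = 0.049055.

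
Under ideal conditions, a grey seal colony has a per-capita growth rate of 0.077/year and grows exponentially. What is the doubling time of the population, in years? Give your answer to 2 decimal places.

Doubling time t_d = ln(2)/r = 0.6931/0.077 = 9.0019.

9.00 years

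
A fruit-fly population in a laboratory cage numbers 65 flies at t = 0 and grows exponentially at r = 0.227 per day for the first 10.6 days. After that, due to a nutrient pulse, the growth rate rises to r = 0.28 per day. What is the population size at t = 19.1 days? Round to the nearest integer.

7790 flies

Phase 1: N(10.6) = 65·e^(0.227×10.6) = 65·e^2.406 = 720.963.
Phase 2 runs for 19.1 − 10.6 = 8.5 days at r = 0.28.
N(19.1) = 720.963·e^(0.28×8.5) = 720.963·e^2.38 = 7789.93.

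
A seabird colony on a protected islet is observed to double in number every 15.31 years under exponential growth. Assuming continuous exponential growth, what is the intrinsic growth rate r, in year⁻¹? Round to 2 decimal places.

0.05 per year

r = ln(2)/t_d = 0.6931/15.31 = 0.045274.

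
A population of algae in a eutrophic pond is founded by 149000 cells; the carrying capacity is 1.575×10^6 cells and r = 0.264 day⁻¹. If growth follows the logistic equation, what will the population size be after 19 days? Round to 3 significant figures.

A = (K − N₀)/N₀ = (1.575×10^6 − 149000)/149000 = 9.5705.
N(t) = K/(1 + A·e^(−rt)) = 1.575×10^6/(1 + 9.5705×e^(−0.264×19)).
e^(−5.016) = 0.006631; denominator = 1 + 9.5705×0.006631 = 1.0635.
N = 1.575×10^6/1.0635 = 1.481012×10^6.

1480000 cells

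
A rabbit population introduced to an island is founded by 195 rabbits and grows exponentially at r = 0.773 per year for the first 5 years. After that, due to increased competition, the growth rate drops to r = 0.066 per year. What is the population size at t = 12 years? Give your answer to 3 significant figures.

Phase 1: N(5) = 195·e^(0.773×5) = 195·e^3.865 = 9302.14.
Phase 2 runs for 12 − 5 = 7 years at r = 0.066.
N(12) = 9302.14·e^(0.066×7) = 9302.14·e^0.462 = 14764.8.

14800 rabbits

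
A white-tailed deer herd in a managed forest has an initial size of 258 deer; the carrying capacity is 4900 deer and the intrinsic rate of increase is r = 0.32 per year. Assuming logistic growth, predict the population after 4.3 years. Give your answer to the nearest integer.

884 deer

A = (K − N₀)/N₀ = (4900 − 258)/258 = 17.992.
N(t) = K/(1 + A·e^(−rt)) = 4900/(1 + 17.992×e^(−0.32×4.3)).
e^(−1.376) = 0.25259; denominator = 1 + 17.992×0.25259 = 5.5446.
N = 4900/5.5446 = 883.742.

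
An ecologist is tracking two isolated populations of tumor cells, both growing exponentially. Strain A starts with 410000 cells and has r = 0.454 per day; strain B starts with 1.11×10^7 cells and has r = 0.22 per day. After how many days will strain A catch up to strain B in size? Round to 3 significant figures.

Set 410000·e^(0.454t) = 1.11×10^7·e^(0.22t).
e^((0.454 − 0.22)t) = 1.11×10^7/410000 → e^(0.234·t) = 27.073.
0.234·t = ln(27.073) = 3.2985, so t = 3.2985/0.234 = 14.096.

14.1 days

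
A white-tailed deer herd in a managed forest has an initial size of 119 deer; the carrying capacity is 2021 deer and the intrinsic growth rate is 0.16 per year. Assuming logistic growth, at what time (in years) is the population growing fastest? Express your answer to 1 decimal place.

Logistic growth is fastest at N = K/2 = 1010.5.
A = (K − N₀)/N₀ = 15.983. Set K/(1 + A·e^(−rt)) = K/2 → A·e^(−rt) = 1.
e^(−0.16t) = 1/15.983 = 0.0625657, so t = ln(15.983)/0.16 = 2.7715/0.16 = 17.322.

17.3 years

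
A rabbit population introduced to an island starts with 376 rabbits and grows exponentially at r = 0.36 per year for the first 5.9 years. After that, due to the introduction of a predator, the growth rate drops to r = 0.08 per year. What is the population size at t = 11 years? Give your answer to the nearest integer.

Phase 1: N(5.9) = 376·e^(0.36×5.9) = 376·e^2.124 = 3145.06.
Phase 2 runs for 11 − 5.9 = 5.1 years at r = 0.08.
N(11) = 3145.06·e^(0.08×5.1) = 3145.06·e^0.408 = 4729.57.

4730 rabbits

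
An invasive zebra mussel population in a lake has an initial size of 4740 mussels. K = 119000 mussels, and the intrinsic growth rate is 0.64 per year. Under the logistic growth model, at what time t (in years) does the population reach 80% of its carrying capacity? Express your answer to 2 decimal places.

A = (K − N₀)/N₀ = (119000 − 4740)/4740 = 24.105.
Solve 119000/(1 + 24.105·e^(−0.64t)) = 95200: 1 + 24.105·e^(−0.64t) = 1.25, so e^(−0.64t) = 0.0103711.
−0.64·t = ln(0.0103711) = -4.5687, so t = 4.5687/0.64 = 7.1386.

7.14 years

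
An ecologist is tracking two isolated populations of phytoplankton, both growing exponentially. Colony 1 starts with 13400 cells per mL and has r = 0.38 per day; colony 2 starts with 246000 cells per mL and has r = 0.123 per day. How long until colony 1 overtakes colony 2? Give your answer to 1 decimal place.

Set 13400·e^(0.38t) = 246000·e^(0.123t).
e^((0.38 − 0.123)t) = 246000/13400 → e^(0.257·t) = 18.358.
0.257·t = ln(18.358) = 2.9101, so t = 2.9101/0.257 = 11.323.

11.3 days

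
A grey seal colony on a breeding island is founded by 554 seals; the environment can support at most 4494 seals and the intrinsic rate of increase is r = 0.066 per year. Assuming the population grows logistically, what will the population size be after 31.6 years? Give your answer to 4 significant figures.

A = (K − N₀)/N₀ = (4494 − 554)/554 = 7.1119.
N(t) = K/(1 + A·e^(−rt)) = 4494/(1 + 7.1119×e^(−0.066×31.6)).
e^(−2.086) = 0.12423; denominator = 1 + 7.1119×0.12423 = 1.8835.
N = 4494/1.8835 = 2385.94.

2386 seals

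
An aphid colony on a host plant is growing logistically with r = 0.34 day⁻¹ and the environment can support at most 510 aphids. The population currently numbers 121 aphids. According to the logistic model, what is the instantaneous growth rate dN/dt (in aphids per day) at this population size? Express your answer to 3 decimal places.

31.379 aphids per day

dN/dt = rN(1 − N/K) = 0.34 × 121 × (1 − 121/510).
1 − 121/510 = 0.76275; dN/dt = 0.34 × 121 × 0.76275 = 31.379.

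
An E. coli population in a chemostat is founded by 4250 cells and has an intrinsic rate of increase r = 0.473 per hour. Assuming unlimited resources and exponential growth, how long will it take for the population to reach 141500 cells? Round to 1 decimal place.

7.4 hours

Set N₀·e^(rt) = 141500: e^(0.473·t) = 141500/4250 = 33.294.
0.473·t = ln(33.294) = 3.5054, so t = 3.5054/0.473 = 7.411.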